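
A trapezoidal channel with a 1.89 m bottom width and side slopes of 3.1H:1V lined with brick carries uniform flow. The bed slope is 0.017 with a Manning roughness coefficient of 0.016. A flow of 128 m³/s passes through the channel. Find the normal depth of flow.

Manning's equation rearranged: A R^(2/3) = nQ / (1·√S) = 0.016 × 128 / (√0.017) = 15.71.
Trying y = 2.28 m: A R^(2/3) = 23.32 — over.
Trying y = 1.69 m: A R^(2/3) = 11.51 — short.
Trying y = 1.93 m: A R^(2/3) = 15.7 — close enough.

y_n = 1.93 m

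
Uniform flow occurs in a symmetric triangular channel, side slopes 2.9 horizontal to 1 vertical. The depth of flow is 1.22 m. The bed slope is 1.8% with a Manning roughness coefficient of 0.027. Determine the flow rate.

Q = 14.9 m³/s

For a triangular section with side slope z = 2.9: A = zy² = 2.9×1.22² = 4.316 m²; P = 2y√(1+z²) = 2×1.22×3.068 = 7.485 m.
Hydraulic radius R = A/P = 4.316/7.485 = 0.5767 m.
Manning's equation: Q = (1/n) A R^(2/3) S^(1/2) = (1/0.027) × 4.316 × 0.5767^(2/3) × 0.018^(1/2) = 14.9 m³/s.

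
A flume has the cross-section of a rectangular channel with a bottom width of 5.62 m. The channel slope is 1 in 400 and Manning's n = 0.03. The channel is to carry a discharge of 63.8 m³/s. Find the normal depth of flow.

Manning's equation rearranged: A R^(2/3) = nQ / (1·√S) = 0.03 × 63.8 / (√0.0025) = 38.28.
At y = 3.49 m: A R^(2/3) = 26.34 — too small.
At y = 5.55 m: A R^(2/3) = 47.27 — too large.
At y = 4.68 m: A R^(2/3) = 38.28 — close enough.

y_n = 4.68 m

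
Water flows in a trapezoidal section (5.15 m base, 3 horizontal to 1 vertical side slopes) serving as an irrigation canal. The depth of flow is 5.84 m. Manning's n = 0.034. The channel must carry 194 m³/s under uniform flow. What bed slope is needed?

With bottom width b = 5.15 m and side slope z = 3: A = (b + zy)y = (5.15 + 3×5.84)×5.84 = 132.4 m²; P = b + 2y√(1+z²) = 5.15 + 2×5.84×3.162 = 42.09 m.
Hydraulic radius R = A/P = 132.4/42.09 = 3.146 m.
From Manning's equation, S = [nQ / (1 A R^(2/3))]² = [0.034 × 194 / (1 × 132.4 × 3.146^(2/3))]² = 0.000539.

S = 0.000539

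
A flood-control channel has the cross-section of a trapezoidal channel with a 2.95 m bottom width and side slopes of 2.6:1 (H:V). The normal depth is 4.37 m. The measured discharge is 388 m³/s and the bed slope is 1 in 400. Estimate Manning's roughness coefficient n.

n = 0.014

With bottom width b = 2.95 m and side slope z = 2.6: A = (b + zy)y = (2.95 + 2.6×4.37)×4.37 = 62.54 m²; P = b + 2y√(1+z²) = 2.95 + 2×4.37×2.786 = 27.3 m.
Hydraulic radius R = A/P = 62.54/27.3 = 2.291 m.
Rearranging Manning's equation: n = (1/Q) A R^(2/3) S^(1/2) = (1/388) × 62.54 × 2.291^(2/3) × √0.0025 = 0.014.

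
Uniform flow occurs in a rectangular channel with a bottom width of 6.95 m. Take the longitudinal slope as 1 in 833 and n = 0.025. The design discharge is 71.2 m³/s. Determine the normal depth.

y_n = 4.67 m

Manning's equation rearranged: A R^(2/3) = nQ / (1·√S) = 0.025 × 71.2 / (√0.0012) = 51.37.
Try y = 4.04 m: A R^(2/3) = 42.59 — short.
Try y = 5.82 m: A R^(2/3) = 67.92 — over.
Try y = 4.67 m: A R^(2/3) = 51.39 — close enough.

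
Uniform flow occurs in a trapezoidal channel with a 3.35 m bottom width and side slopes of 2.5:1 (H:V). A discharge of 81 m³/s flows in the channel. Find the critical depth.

At critical depth, Q² T / (g A³) = 1, i.e. A³/T = Q²/g = 81²/9.81 = 668.8.
Trying y = 1.69 m: A³/T = 177.8 — too small.
Trying y = 2.67 m: A³/T = 1148 — too large.
Trying y = 2.34 m: A³/T = 662.9 — close enough.

y_c = 2.34 m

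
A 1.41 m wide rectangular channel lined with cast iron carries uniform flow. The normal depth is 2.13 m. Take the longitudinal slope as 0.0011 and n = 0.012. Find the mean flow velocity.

V = 1.81 m/s

Flow area A = b·y = 1.41 × 2.13 = 3.003 m². Wetted perimeter P = b + 2y = 1.41 + 2×2.13 = 5.67 m.
Hydraulic radius R = A/P = 3.003/5.67 = 0.5297 m.
From Manning's equation, V = (1/n) R^(2/3) S^(1/2) = (1/0.012) × 0.5297^(2/3) × 0.0011^(1/2) = 1.81 m/s.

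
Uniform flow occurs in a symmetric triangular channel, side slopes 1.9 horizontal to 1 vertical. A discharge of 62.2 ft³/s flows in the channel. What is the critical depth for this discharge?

y_c = 2.32 ft

At critical depth, Q² T / (g A³) = 1, i.e. A³/T = Q²/g = 62.2²/32.2 = 120.2.
Try y = 2.56 ft: A³/T = 198.5 — high.
Try y = 2.32 ft: A³/T = 121.3 — close enough.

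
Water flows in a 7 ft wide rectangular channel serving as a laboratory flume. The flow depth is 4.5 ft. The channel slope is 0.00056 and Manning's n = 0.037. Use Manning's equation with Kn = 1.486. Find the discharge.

Q = 47 ft³/s

Flow area A = b·y = 7 × 4.5 = 31.5 ft². Wetted perimeter P = b + 2y = 7 + 2×4.5 = 16 ft.
Hydraulic radius R = A/P = 31.5/16 = 1.969 ft.
Manning's equation: Q = (1.486/n) A R^(2/3) S^(1/2) = (1.486/0.037) × 31.5 × 1.969^(2/3) × 0.00056^(1/2) = 47 ft³/s.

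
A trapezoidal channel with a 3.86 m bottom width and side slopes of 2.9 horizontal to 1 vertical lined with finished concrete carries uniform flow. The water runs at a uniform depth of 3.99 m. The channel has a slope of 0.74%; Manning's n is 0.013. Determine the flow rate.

Q = 683 m³/s

With bottom width b = 3.86 m and side slope z = 2.9: A = (b + zy)y = (3.86 + 2.9×3.99)×3.99 = 61.57 m²; P = b + 2y√(1+z²) = 3.86 + 2×3.99×3.068 = 28.34 m.
Hydraulic radius R = A/P = 61.57/28.34 = 2.173 m.
Manning's equation: Q = (1/n) A R^(2/3) S^(1/2) = (1/0.013) × 61.57 × 2.173^(2/3) × 0.0074^(1/2) = 683 m³/s.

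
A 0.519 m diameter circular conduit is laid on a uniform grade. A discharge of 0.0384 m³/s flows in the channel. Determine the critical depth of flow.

y_c = 0.128 m

At critical depth, Q² T / (g A³) = 1, i.e. A³/T = Q²/g = 0.0384²/9.81 = 0.0001503.
Try y = 0.112 m: A³/T = 0.00008863 — too small.
Try y = 0.142 m: A³/T = 0.0002236 — too large.
Try y = 0.128 m: A³/T = 0.0001493 — matches.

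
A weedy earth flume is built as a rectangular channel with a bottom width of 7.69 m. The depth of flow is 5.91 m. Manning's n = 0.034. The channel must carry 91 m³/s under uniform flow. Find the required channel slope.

S = 0.0015

Flow area A = b·y = 7.69 × 5.91 = 45.45 m². Wetted perimeter P = b + 2y = 7.69 + 2×5.91 = 19.51 m.
Hydraulic radius R = A/P = 45.45/19.51 = 2.329 m.
From Manning's equation, S = [nQ / (1 A R^(2/3))]² = [0.034 × 91 / (1 × 45.45 × 2.329^(2/3))]² = 0.0015.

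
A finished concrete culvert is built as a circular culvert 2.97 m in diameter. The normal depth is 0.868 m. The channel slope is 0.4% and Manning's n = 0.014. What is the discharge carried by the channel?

For a circular section of diameter D = 2.97 m at depth y = 0.868 m, the central angle is θ = 2 arccos(1 − 2y/D) = 2.285 rad. Then A = (D²/8)(θ − sin θ) = 1.686 m² and P = Dθ/2 = 3.393 m.
Hydraulic radius R = A/P = 1.686/3.393 = 0.4968 m.
Manning's equation: Q = (1/n) A R^(2/3) S^(1/2) = (1/0.014) × 1.686 × 0.4968^(2/3) × 0.004^(1/2) = 4.78 m³/s.

Q = 4.78 m³/s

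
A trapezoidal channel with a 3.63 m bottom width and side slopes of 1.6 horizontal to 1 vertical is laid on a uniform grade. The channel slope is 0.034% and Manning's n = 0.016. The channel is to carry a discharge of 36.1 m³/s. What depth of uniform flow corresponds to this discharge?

Manning's equation rearranged: A R^(2/3) = nQ / (1·√S) = 0.016 × 36.1 / (√0.00034) = 31.32.
Try y = 2.46 m: A R^(2/3) = 23.75 — short.
Try y = 2.81 m: A R^(2/3) = 31.29 — matches.

y_n = 2.81 m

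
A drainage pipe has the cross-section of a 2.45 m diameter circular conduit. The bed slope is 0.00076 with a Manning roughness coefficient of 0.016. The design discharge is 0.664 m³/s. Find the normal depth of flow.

y_n = 0.557 m

Manning's equation rearranged: A R^(2/3) = nQ / (1·√S) = 0.016 × 0.664 / (√0.00076) = 0.3854.
Try y = 0.454 m: A R^(2/3) = 0.255 — short.
Try y = 0.623 m: A R^(2/3) = 0.4817 — over.
Try y = 0.557 m: A R^(2/3) = 0.3854 — close enough.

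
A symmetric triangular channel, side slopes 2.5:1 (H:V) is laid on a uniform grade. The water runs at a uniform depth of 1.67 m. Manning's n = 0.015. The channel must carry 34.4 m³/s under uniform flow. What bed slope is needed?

S = 0.00769

For a triangular section with side slope z = 2.5: A = zy² = 2.5×1.67² = 6.972 m²; P = 2y√(1+z²) = 2×1.67×2.693 = 8.993 m.
Hydraulic radius R = A/P = 6.972/8.993 = 0.7753 m.
From Manning's equation, S = [nQ / (1 A R^(2/3))]² = [0.015 × 34.4 / (1 × 6.972 × 0.7753^(2/3))]² = 0.00769.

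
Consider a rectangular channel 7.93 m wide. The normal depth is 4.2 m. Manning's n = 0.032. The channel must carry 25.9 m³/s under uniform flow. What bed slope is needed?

Flow area A = b·y = 7.93 × 4.2 = 33.31 m². Wetted perimeter P = b + 2y = 7.93 + 2×4.2 = 16.33 m.
Hydraulic radius R = A/P = 33.31/16.33 = 2.04 m.
From Manning's equation, S = [nQ / (1 A R^(2/3))]² = [0.032 × 25.9 / (1 × 33.31 × 2.04^(2/3))]² = 0.000239.

S = 0.000239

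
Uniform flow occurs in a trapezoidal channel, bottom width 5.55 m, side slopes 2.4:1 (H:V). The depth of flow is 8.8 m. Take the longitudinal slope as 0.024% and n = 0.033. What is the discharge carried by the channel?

With bottom width b = 5.55 m and side slope z = 2.4: A = (b + zy)y = (5.55 + 2.4×8.8)×8.8 = 234.7 m²; P = b + 2y√(1+z²) = 5.55 + 2×8.8×2.6 = 51.31 m.
Hydraulic radius R = A/P = 234.7/51.31 = 4.574 m.
Manning's equation: Q = (1/n) A R^(2/3) S^(1/2) = (1/0.033) × 234.7 × 4.574^(2/3) × 0.00024^(1/2) = 304 m³/s.

Q = 304 m³/s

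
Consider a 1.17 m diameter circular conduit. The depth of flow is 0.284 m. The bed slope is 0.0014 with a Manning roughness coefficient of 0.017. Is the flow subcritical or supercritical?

subcritical

For a circular section of diameter D = 1.17 m at depth y = 0.284 m, the central angle is θ = 2 arccos(1 − 2y/D) = 2.061 rad. Then A = (D²/8)(θ − sin θ) = 0.2016 m² and P = Dθ/2 = 1.205 m.
Hydraulic radius R = A/P = 0.2016/1.205 = 0.1673 m.
V = (1/n) R^(2/3) √S = (1/0.017) × 0.1673^(2/3) × √0.0014 = 0.6681 m/s. Hydraulic depth D_h = A/T = 0.2016/1.003 = 0.201 m.
Froude number Fr = V/√(g·D_h) = 0.6681/√(9.81×0.201) = 0.476, which is less than 1, so the flow is subcritical.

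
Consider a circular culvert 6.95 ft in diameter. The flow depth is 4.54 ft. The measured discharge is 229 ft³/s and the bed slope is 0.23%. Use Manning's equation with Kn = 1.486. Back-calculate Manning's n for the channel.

For a circular section of diameter D = 6.95 ft at depth y = 4.54 ft, the central angle is θ = 2 arccos(1 − 2y/D) = 3.765 rad. Then A = (D²/8)(θ − sin θ) = 26.25 ft² and P = Dθ/2 = 13.08 ft.
Hydraulic radius R = A/P = 26.25/13.08 = 2.007 ft.
Rearranging Manning's equation: n = (1.486/Q) A R^(2/3) S^(1/2) = (1.486/229) × 26.25 × 2.007^(2/3) × √0.0023 = 0.013.

n = 0.013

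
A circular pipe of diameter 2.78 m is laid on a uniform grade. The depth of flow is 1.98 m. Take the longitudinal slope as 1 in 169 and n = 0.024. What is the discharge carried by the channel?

For a circular section of diameter D = 2.78 m at depth y = 1.98 m, the central angle is θ = 2 arccos(1 − 2y/D) = 4.018 rad. Then A = (D²/8)(θ − sin θ) = 4.624 m² and P = Dθ/2 = 5.585 m.
Hydraulic radius R = A/P = 4.624/5.585 = 0.8279 m.
Manning's equation: Q = (1/n) A R^(2/3) S^(1/2) = (1/0.024) × 4.624 × 0.8279^(2/3) × 0.005917^(1/2) = 13.1 m³/s.

Q = 13.1 m³/s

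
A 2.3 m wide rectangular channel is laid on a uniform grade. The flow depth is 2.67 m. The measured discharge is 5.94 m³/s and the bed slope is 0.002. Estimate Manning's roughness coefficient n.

Flow area A = b·y = 2.3 × 2.67 = 6.141 m². Wetted perimeter P = b + 2y = 2.3 + 2×2.67 = 7.64 m.
Hydraulic radius R = A/P = 6.141/7.64 = 0.8038 m.
Rearranging Manning's equation: n = (1/Q) A R^(2/3) S^(1/2) = (1/5.94) × 6.141 × 0.8038^(2/3) × √0.002 = 0.04.

n = 0.04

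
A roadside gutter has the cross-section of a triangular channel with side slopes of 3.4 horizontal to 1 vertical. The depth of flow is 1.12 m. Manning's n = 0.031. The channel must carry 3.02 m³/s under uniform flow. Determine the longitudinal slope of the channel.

For a triangular section with side slope z = 3.4: A = zy² = 3.4×1.12² = 4.265 m²; P = 2y√(1+z²) = 2×1.12×3.544 = 7.939 m.
Hydraulic radius R = A/P = 4.265/7.939 = 0.5372 m.
From Manning's equation, S = [nQ / (1 A R^(2/3))]² = [0.031 × 3.02 / (1 × 4.265 × 0.5372^(2/3))]² = 0.0011.

S = 0.0011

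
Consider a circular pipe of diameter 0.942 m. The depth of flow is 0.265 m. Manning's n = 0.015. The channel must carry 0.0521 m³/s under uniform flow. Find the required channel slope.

For a circular section of diameter D = 0.942 m at depth y = 0.265 m, the central angle is θ = 2 arccos(1 − 2y/D) = 2.236 rad. Then A = (D²/8)(θ − sin θ) = 0.1608 m² and P = Dθ/2 = 1.053 m.
Hydraulic radius R = A/P = 0.1608/1.053 = 0.1527 m.
From Manning's equation, S = [nQ / (1 A R^(2/3))]² = [0.015 × 0.0521 / (1 × 0.1608 × 0.1527^(2/3))]² = 0.00029.

S = 0.00029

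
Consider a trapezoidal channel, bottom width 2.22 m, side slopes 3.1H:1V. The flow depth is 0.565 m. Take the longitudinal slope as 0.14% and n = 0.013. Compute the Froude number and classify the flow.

With bottom width b = 2.22 m and side slope z = 3.1: A = (b + zy)y = (2.22 + 3.1×0.565)×0.565 = 2.244 m²; P = b + 2y√(1+z²) = 2.22 + 2×0.565×3.257 = 5.901 m.
Hydraulic radius R = A/P = 2.244/5.901 = 0.3803 m.
V = (1/n) R^(2/3) √S = (1/0.013) × 0.3803^(2/3) × √0.0014 = 1.511 m/s. Hydraulic depth D_h = A/T = 2.244/5.723 = 0.3921 m.
Froude number Fr = V/√(g·D_h) = 1.511/√(9.81×0.3921) = 0.77, which is less than 1, so the flow is subcritical.

subcritical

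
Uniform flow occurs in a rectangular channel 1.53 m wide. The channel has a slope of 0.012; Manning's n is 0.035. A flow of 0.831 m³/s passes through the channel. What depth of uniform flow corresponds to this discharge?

y_n = 0.416 m

Manning's equation rearranged: A R^(2/3) = nQ / (1·√S) = 0.035 × 0.831 / (√0.012) = 0.2655.
Trying y = 0.309 m: A R^(2/3) = 0.1723 — low.
Trying y = 0.48 m: A R^(2/3) = 0.3254 — high.
Trying y = 0.416 m: A R^(2/3) = 0.2655 — matches.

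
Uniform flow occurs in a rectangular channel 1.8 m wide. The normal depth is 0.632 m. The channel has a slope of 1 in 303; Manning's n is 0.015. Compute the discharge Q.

Flow area A = b·y = 1.8 × 0.632 = 1.138 m². Wetted perimeter P = b + 2y = 1.8 + 2×0.632 = 3.064 m.
Hydraulic radius R = A/P = 1.138/3.064 = 0.3713 m.
Manning's equation: Q = (1/n) A R^(2/3) S^(1/2) = (1/0.015) × 1.138 × 0.3713^(2/3) × 0.0033^(1/2) = 2.25 m³/s.

Q = 2.25 m³/s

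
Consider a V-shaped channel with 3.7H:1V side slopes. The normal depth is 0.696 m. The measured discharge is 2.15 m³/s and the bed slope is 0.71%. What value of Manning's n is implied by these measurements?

n = 0.0339

For a triangular section with side slope z = 3.7: A = zy² = 3.7×0.696² = 1.792 m²; P = 2y√(1+z²) = 2×0.696×3.833 = 5.335 m.
Hydraulic radius R = A/P = 1.792/5.335 = 0.3359 m.
Rearranging Manning's equation: n = (1/Q) A R^(2/3) S^(1/2) = (1/2.15) × 1.792 × 0.3359^(2/3) × √0.0071 = 0.0339.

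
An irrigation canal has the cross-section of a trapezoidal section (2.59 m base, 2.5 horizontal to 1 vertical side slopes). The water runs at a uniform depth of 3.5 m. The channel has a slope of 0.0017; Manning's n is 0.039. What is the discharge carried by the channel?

Q = 63.3 m³/s

With bottom width b = 2.59 m and side slope z = 2.5: A = (b + zy)y = (2.59 + 2.5×3.5)×3.5 = 39.69 m²; P = b + 2y√(1+z²) = 2.59 + 2×3.5×2.693 = 21.44 m.
Hydraulic radius R = A/P = 39.69/21.44 = 1.851 m.
Manning's equation: Q = (1/n) A R^(2/3) S^(1/2) = (1/0.039) × 39.69 × 1.851^(2/3) × 0.0017^(1/2) = 63.3 m³/s.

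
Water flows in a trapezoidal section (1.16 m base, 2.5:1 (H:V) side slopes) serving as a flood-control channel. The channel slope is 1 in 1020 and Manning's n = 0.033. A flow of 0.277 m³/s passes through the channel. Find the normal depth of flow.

y_n = 0.364 m

Manning's equation rearranged: A R^(2/3) = nQ / (1·√S) = 0.033 × 0.277 / (√0.0009804) = 0.2919.
Try y = 0.436 m: A R^(2/3) = 0.4195 — over.
Try y = 0.261 m: A R^(2/3) = 0.1533 — short.
Try y = 0.364 m: A R^(2/3) = 0.2922 — ≈ 0.2919.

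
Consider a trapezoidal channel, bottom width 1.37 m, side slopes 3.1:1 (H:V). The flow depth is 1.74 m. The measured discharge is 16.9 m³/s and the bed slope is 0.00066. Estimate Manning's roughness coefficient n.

n = 0.017

With bottom width b = 1.37 m and side slope z = 3.1: A = (b + zy)y = (1.37 + 3.1×1.74)×1.74 = 11.77 m²; P = b + 2y√(1+z²) = 1.37 + 2×1.74×3.257 = 12.71 m.
Hydraulic radius R = A/P = 11.77/12.71 = 0.9263 m.
Rearranging Manning's equation: n = (1/Q) A R^(2/3) S^(1/2) = (1/16.9) × 11.77 × 0.9263^(2/3) × √0.00066 = 0.017.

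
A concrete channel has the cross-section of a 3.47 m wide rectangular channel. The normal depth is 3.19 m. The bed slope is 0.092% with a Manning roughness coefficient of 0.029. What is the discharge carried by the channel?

Q = 12.5 m³/s

Flow area A = b·y = 3.47 × 3.19 = 11.07 m². Wetted perimeter P = b + 2y = 3.47 + 2×3.19 = 9.85 m.
Hydraulic radius R = A/P = 11.07/9.85 = 1.124 m.
Manning's equation: Q = (1/n) A R^(2/3) S^(1/2) = (1/0.029) × 11.07 × 1.124^(2/3) × 0.00092^(1/2) = 12.5 m³/s.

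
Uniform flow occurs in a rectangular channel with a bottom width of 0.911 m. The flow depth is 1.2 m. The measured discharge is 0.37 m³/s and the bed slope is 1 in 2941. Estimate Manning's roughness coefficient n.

n = 0.026

Flow area A = b·y = 0.911 × 1.2 = 1.093 m². Wetted perimeter P = b + 2y = 0.911 + 2×1.2 = 3.311 m.
Hydraulic radius R = A/P = 1.093/3.311 = 0.3302 m.
Rearranging Manning's equation: n = (1/Q) A R^(2/3) S^(1/2) = (1/0.37) × 1.093 × 0.3302^(2/3) × √0.00034 = 0.026.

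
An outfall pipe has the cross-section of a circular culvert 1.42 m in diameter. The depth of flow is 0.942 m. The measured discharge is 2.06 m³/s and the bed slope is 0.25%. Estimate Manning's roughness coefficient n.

n = 0.015

For a circular section of diameter D = 1.42 m at depth y = 0.942 m, the central angle is θ = 2 arccos(1 − 2y/D) = 3.807 rad. Then A = (D²/8)(θ − sin θ) = 1.115 m² and P = Dθ/2 = 2.703 m.
Hydraulic radius R = A/P = 1.115/2.703 = 0.4126 m.
Rearranging Manning's equation: n = (1/Q) A R^(2/3) S^(1/2) = (1/2.06) × 1.115 × 0.4126^(2/3) × √0.0025 = 0.015.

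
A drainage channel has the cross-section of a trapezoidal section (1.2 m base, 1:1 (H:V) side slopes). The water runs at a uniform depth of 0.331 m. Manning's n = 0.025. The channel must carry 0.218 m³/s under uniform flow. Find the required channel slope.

S = 0.000788

With bottom width b = 1.2 m and side slope z = 1: A = (b + zy)y = (1.2 + 1×0.331)×0.331 = 0.5068 m²; P = b + 2y√(1+z²) = 1.2 + 2×0.331×1.414 = 2.136 m.
Hydraulic radius R = A/P = 0.5068/2.136 = 0.2372 m.
From Manning's equation, S = [nQ / (1 A R^(2/3))]² = [0.025 × 0.218 / (1 × 0.5068 × 0.2372^(2/3))]² = 0.000788.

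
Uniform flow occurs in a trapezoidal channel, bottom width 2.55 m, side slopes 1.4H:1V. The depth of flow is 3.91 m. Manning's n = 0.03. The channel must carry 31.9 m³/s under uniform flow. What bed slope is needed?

With bottom width b = 2.55 m and side slope z = 1.4: A = (b + zy)y = (2.55 + 1.4×3.91)×3.91 = 31.37 m²; P = b + 2y√(1+z²) = 2.55 + 2×3.91×1.72 = 16 m.
Hydraulic radius R = A/P = 31.37/16 = 1.96 m.
From Manning's equation, S = [nQ / (1 A R^(2/3))]² = [0.03 × 31.9 / (1 × 31.37 × 1.96^(2/3))]² = 0.000379.

S = 0.000379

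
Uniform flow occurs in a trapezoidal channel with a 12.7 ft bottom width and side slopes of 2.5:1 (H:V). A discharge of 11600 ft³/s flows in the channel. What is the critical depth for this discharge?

y_c = 14.5 ft

At critical depth, Q² T / (g A³) = 1, i.e. A³/T = Q²/g = 11600²/32.2 = 4179000.
Trying y = 16.2 ft: A³/T = 6832000 — too large.
Trying y = 11.9 ft: A³/T = 1785000 — too small.
Trying y = 14.5 ft: A³/T = 4197000 — close enough.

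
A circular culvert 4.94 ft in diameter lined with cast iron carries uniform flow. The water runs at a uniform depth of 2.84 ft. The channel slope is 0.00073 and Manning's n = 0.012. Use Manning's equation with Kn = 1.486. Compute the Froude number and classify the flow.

subcritical

For a circular section of diameter D = 4.94 ft at depth y = 2.84 ft, the central angle is θ = 2 arccos(1 − 2y/D) = 3.442 rad. Then A = (D²/8)(θ − sin θ) = 11.4 ft² and P = Dθ/2 = 8.503 ft.
Hydraulic radius R = A/P = 11.4/8.503 = 1.341 ft.
V = (1.486/n) R^(2/3) √S = (1.486/0.012) × 1.341^(2/3) × √0.00073 = 4.069 ft/s. Hydraulic depth D_h = A/T = 11.4/4.884 = 2.335 ft.
Froude number Fr = V/√(g·D_h) = 4.069/√(32.2×2.335) = 0.469, which is less than 1, so the flow is subcritical.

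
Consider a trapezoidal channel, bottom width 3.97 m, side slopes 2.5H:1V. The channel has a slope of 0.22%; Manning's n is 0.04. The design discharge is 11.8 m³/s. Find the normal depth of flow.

y_n = 1.42 m

Manning's equation rearranged: A R^(2/3) = nQ / (1·√S) = 0.04 × 11.8 / (√0.0022) = 10.06.
Trying y = 1.57 m: A R^(2/3) = 12.38 — over.
Trying y = 1.25 m: A R^(2/3) = 7.825 — short.
Trying y = 1.42 m: A R^(2/3) = 10.1 — matches.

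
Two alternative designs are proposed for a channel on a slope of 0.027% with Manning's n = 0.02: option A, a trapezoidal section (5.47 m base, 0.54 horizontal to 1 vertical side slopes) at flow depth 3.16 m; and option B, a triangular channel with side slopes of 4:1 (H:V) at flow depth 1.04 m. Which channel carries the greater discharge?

Channel A: With bottom width b = 5.47 m and side slope z = 0.54: A = (b + zy)y = (5.47 + 0.54×3.16)×3.16 = 22.68 m²; P = b + 2y√(1+z²) = 5.47 + 2×3.16×1.136 = 12.65 m. Hydraulic radius R = A/P = 22.68/12.65 = 1.792 m. Q_A = (1/0.02)·22.68·1.792^(2/3)·√0.00027 = 27.49 m³/s.
Channel B: For a triangular section with side slope z = 4: A = zy² = 4×1.04² = 4.326 m²; P = 2y√(1+z²) = 2×1.04×4.123 = 8.576 m. Hydraulic radius R = A/P = 4.326/8.576 = 0.5045 m. Q_B = (1/0.02)·4.326·0.5045^(2/3)·√0.00027 = 2.253 m³/s.
Q_A = 27.49 m³/s vs Q_B = 2.253 m³/s, so channel A carries more.

channel A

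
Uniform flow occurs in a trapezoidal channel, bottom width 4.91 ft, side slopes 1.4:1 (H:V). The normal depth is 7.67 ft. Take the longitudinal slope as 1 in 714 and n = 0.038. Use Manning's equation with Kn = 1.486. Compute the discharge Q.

Q = 430 ft³/s

With bottom width b = 4.91 ft and side slope z = 1.4: A = (b + zy)y = (4.91 + 1.4×7.67)×7.67 = 120 ft²; P = b + 2y√(1+z²) = 4.91 + 2×7.67×1.72 = 31.3 ft.
Hydraulic radius R = A/P = 120/31.3 = 3.834 ft.
Manning's equation: Q = (1.486/n) A R^(2/3) S^(1/2) = (1.486/0.038) × 120 × 3.834^(2/3) × 0.001401^(1/2) = 430 ft³/s.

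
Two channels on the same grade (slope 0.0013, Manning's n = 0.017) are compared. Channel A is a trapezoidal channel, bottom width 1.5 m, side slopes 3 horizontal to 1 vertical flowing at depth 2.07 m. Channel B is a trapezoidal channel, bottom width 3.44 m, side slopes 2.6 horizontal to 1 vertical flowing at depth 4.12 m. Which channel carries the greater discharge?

channel B

Channel A: With bottom width b = 1.5 m and side slope z = 3: A = (b + zy)y = (1.5 + 3×2.07)×2.07 = 15.96 m²; P = b + 2y√(1+z²) = 1.5 + 2×2.07×3.162 = 14.59 m. Hydraulic radius R = A/P = 15.96/14.59 = 1.094 m. Q_A = (1/0.017)·15.96·1.094^(2/3)·√0.0013 = 35.93 m³/s.
Channel B: With bottom width b = 3.44 m and side slope z = 2.6: A = (b + zy)y = (3.44 + 2.6×4.12)×4.12 = 58.31 m²; P = b + 2y√(1+z²) = 3.44 + 2×4.12×2.786 = 26.39 m. Hydraulic radius R = A/P = 58.31/26.39 = 2.209 m. Q_B = (1/0.017)·58.31·2.209^(2/3)·√0.0013 = 209.8 m³/s.
Q_A = 35.93 m³/s vs Q_B = 209.8 m³/s, so channel B carries more.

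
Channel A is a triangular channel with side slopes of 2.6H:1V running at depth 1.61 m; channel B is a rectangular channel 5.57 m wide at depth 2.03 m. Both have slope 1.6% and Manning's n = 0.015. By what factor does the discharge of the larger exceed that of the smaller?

Channel A: For a triangular section with side slope z = 2.6: A = zy² = 2.6×1.61² = 6.739 m²; P = 2y√(1+z²) = 2×1.61×2.786 = 8.97 m. Hydraulic radius R = A/P = 6.739/8.97 = 0.7513 m. Q_A = (1/0.015)·6.739·0.7513^(2/3)·√0.016 = 46.97 m³/s.
Channel B: Flow area A = b·y = 5.57 × 2.03 = 11.31 m². Wetted perimeter P = b + 2y = 5.57 + 2×2.03 = 9.63 m. Hydraulic radius R = A/P = 11.31/9.63 = 1.174 m. Q_B = (1/0.015)·11.31·1.174^(2/3)·√0.016 = 106.1 m³/s.
The larger discharge is 106.1 m³/s and the smaller is 46.97 m³/s; the ratio is 2.26.

2.26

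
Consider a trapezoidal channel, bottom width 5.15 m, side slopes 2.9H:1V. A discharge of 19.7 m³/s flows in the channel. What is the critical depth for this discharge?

At critical depth, Q² T / (g A³) = 1, i.e. A³/T = Q²/g = 19.7²/9.81 = 39.56.
Try y = 0.854 m: A³/T = 27.35 — low.
Try y = 1.05 m: A³/T = 56.68 — high.
Try y = 0.949 m: A³/T = 39.58 — matches.

y_c = 0.949 m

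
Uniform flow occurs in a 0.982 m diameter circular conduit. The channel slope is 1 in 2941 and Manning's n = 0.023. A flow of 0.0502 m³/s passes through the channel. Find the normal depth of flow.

y_n = 0.306 m

Manning's equation rearranged: A R^(2/3) = nQ / (1·√S) = 0.023 × 0.0502 / (√0.00034) = 0.06262.
Trying y = 0.227 m: A R^(2/3) = 0.0348 — low.
Trying y = 0.367 m: A R^(2/3) = 0.08828 — high.
Trying y = 0.306 m: A R^(2/3) = 0.06257 — ≈ 0.06262.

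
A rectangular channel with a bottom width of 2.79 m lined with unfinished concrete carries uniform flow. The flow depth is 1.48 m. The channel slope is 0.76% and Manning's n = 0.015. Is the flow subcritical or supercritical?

Flow area A = b·y = 2.79 × 1.48 = 4.129 m². Wetted perimeter P = b + 2y = 2.79 + 2×1.48 = 5.75 m.
Hydraulic radius R = A/P = 4.129/5.75 = 0.7181 m.
V = (1/n) R^(2/3) √S = (1/0.015) × 0.7181^(2/3) × √0.0076 = 4.661 m/s. Hydraulic depth D_h = A/T = 4.129/2.79 = 1.48 m.
Froude number Fr = V/√(g·D_h) = 4.661/√(9.81×1.48) = 1.22, which is greater than 1, so the flow is supercritical.

supercritical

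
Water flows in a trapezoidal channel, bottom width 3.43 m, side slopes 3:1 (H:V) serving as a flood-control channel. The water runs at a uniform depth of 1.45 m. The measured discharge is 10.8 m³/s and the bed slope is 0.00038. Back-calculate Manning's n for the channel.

With bottom width b = 3.43 m and side slope z = 3: A = (b + zy)y = (3.43 + 3×1.45)×1.45 = 11.28 m²; P = b + 2y√(1+z²) = 3.43 + 2×1.45×3.162 = 12.6 m.
Hydraulic radius R = A/P = 11.28/12.6 = 0.8953 m.
Rearranging Manning's equation: n = (1/Q) A R^(2/3) S^(1/2) = (1/10.8) × 11.28 × 0.8953^(2/3) × √0.00038 = 0.0189.

n = 0.0189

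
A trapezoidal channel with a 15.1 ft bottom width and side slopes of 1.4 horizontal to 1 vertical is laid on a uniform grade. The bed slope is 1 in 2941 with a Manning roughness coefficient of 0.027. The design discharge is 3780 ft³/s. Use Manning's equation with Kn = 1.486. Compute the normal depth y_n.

Manning's equation rearranged: A R^(2/3) = nQ / (1.486·√S) = 0.027 × 3780 / (1.486 × √0.00034) = 3725.
Trying y = 23.3 ft: A R^(2/3) = 5721 — over.
Trying y = 17.2 ft: A R^(2/3) = 2931 — short.
Trying y = 19.2 ft: A R^(2/3) = 3724 — matches.

y_n = 19.2 ft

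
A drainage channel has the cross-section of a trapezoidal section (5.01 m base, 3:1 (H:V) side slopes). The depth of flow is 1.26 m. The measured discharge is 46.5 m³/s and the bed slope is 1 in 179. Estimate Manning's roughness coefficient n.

With bottom width b = 5.01 m and side slope z = 3: A = (b + zy)y = (5.01 + 3×1.26)×1.26 = 11.08 m²; P = b + 2y√(1+z²) = 5.01 + 2×1.26×3.162 = 12.98 m.
Hydraulic radius R = A/P = 11.08/12.98 = 0.8533 m.
Rearranging Manning's equation: n = (1/Q) A R^(2/3) S^(1/2) = (1/46.5) × 11.08 × 0.8533^(2/3) × √0.005587 = 0.016.

n = 0.016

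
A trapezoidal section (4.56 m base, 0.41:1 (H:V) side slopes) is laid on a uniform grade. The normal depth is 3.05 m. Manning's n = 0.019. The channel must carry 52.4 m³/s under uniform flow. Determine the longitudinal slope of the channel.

With bottom width b = 4.56 m and side slope z = 0.41: A = (b + zy)y = (4.56 + 0.41×3.05)×3.05 = 17.72 m²; P = b + 2y√(1+z²) = 4.56 + 2×3.05×1.081 = 11.15 m.
Hydraulic radius R = A/P = 17.72/11.15 = 1.589 m.
From Manning's equation, S = [nQ / (1 A R^(2/3))]² = [0.019 × 52.4 / (1 × 17.72 × 1.589^(2/3))]² = 0.0017.

S = 0.0017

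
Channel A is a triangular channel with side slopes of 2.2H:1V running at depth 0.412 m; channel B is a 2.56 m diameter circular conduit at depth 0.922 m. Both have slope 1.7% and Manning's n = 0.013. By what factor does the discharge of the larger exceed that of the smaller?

8.67

Channel A: For a triangular section with side slope z = 2.2: A = zy² = 2.2×0.412² = 0.3734 m²; P = 2y√(1+z²) = 2×0.412×2.417 = 1.991 m. Hydraulic radius R = A/P = 0.3734/1.991 = 0.1875 m. Q_A = (1/0.013)·0.3734·0.1875^(2/3)·√0.017 = 1.227 m³/s.
Channel B: For a circular section of diameter D = 2.56 m at depth y = 0.922 m, the central angle is θ = 2 arccos(1 − 2y/D) = 2.575 rad. Then A = (D²/8)(θ − sin θ) = 1.669 m² and P = Dθ/2 = 3.296 m. Hydraulic radius R = A/P = 1.669/3.296 = 0.5065 m. Q_B = (1/0.013)·1.669·0.5065^(2/3)·√0.017 = 10.64 m³/s.
The larger discharge is 10.64 m³/s and the smaller is 1.227 m³/s; the ratio is 8.67.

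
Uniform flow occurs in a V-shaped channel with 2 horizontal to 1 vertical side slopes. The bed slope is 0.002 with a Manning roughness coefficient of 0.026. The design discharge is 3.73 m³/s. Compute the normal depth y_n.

Manning's equation rearranged: A R^(2/3) = nQ / (1·√S) = 0.026 × 3.73 / (√0.002) = 2.169.
At y = 1.61 m: A R^(2/3) = 4.165 — high.
At y = 0.859 m: A R^(2/3) = 0.7799 — low.
At y = 1.26 m: A R^(2/3) = 2.166 — matches.

y_n = 1.26 m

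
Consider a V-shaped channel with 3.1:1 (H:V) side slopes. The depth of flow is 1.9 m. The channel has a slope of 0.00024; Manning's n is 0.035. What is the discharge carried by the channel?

For a triangular section with side slope z = 3.1: A = zy² = 3.1×1.9² = 11.19 m²; P = 2y√(1+z²) = 2×1.9×3.257 = 12.38 m.
Hydraulic radius R = A/P = 11.19/12.38 = 0.9041 m.
Manning's equation: Q = (1/n) A R^(2/3) S^(1/2) = (1/0.035) × 11.19 × 0.9041^(2/3) × 0.00024^(1/2) = 4.63 m³/s.

Q = 4.63 m³/s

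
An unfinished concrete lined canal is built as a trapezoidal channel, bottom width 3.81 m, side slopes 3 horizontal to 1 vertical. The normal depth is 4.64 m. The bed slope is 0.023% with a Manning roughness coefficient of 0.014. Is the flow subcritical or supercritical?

subcritical

With bottom width b = 3.81 m and side slope z = 3: A = (b + zy)y = (3.81 + 3×4.64)×4.64 = 82.27 m²; P = b + 2y√(1+z²) = 3.81 + 2×4.64×3.162 = 33.16 m.
Hydraulic radius R = A/P = 82.27/33.16 = 2.481 m.
V = (1/n) R^(2/3) √S = (1/0.014) × 2.481^(2/3) × √0.00023 = 1.985 m/s. Hydraulic depth D_h = A/T = 82.27/31.65 = 2.599 m.
Froude number Fr = V/√(g·D_h) = 1.985/√(9.81×2.599) = 0.393, which is less than 1, so the flow is subcritical.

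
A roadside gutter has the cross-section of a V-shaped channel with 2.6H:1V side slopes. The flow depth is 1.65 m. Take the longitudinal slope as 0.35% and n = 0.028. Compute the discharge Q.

Q = 12.6 m³/s

For a triangular section with side slope z = 2.6: A = zy² = 2.6×1.65² = 7.079 m²; P = 2y√(1+z²) = 2×1.65×2.786 = 9.193 m.
Hydraulic radius R = A/P = 7.079/9.193 = 0.77 m.
Manning's equation: Q = (1/n) A R^(2/3) S^(1/2) = (1/0.028) × 7.079 × 0.77^(2/3) × 0.0035^(1/2) = 12.6 m³/s.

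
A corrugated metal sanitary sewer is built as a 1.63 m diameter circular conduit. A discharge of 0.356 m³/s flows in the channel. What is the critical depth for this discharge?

At critical depth, Q² T / (g A³) = 1, i.e. A³/T = Q²/g = 0.356²/9.81 = 0.01292.
Trying y = 0.228 m: A³/T = 0.004933 — low.
Trying y = 0.291 m: A³/T = 0.01288 — matches.

y_c = 0.291 m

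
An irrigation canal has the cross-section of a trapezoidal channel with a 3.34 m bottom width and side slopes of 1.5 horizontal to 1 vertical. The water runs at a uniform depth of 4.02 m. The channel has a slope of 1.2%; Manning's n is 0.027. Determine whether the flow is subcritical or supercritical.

supercritical

With bottom width b = 3.34 m and side slope z = 1.5: A = (b + zy)y = (3.34 + 1.5×4.02)×4.02 = 37.67 m²; P = b + 2y√(1+z²) = 3.34 + 2×4.02×1.803 = 17.83 m.
Hydraulic radius R = A/P = 37.67/17.83 = 2.112 m.
V = (1/n) R^(2/3) √S = (1/0.027) × 2.112^(2/3) × √0.012 = 6.679 m/s. Hydraulic depth D_h = A/T = 37.67/15.4 = 2.446 m.
Froude number Fr = V/√(g·D_h) = 6.679/√(9.81×2.446) = 1.36, which is greater than 1, so the flow is supercritical.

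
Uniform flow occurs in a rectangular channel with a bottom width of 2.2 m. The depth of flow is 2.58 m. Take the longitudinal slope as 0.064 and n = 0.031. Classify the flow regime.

Flow area A = b·y = 2.2 × 2.58 = 5.676 m². Wetted perimeter P = b + 2y = 2.2 + 2×2.58 = 7.36 m.
Hydraulic radius R = A/P = 5.676/7.36 = 0.7712 m.
V = (1/n) R^(2/3) √S = (1/0.031) × 0.7712^(2/3) × √0.064 = 6.863 m/s. Hydraulic depth D_h = A/T = 5.676/2.2 = 2.58 m.
Froude number Fr = V/√(g·D_h) = 6.863/√(9.81×2.58) = 1.36, which is greater than 1, so the flow is supercritical.

supercritical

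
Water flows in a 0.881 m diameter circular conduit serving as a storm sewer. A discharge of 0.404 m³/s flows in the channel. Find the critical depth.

At critical depth, Q² T / (g A³) = 1, i.e. A³/T = Q²/g = 0.404²/9.81 = 0.01664.
At y = 0.458 m: A³/T = 0.0373 — too large.
At y = 0.282 m: A³/T = 0.005793 — too small.
At y = 0.371 m: A³/T = 0.01666 — ≈ 0.01664.

y_c = 0.371 m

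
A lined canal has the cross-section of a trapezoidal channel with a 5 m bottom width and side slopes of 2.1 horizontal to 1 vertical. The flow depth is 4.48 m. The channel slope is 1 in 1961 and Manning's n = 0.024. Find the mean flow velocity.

With bottom width b = 5 m and side slope z = 2.1: A = (b + zy)y = (5 + 2.1×4.48)×4.48 = 64.55 m²; P = b + 2y√(1+z²) = 5 + 2×4.48×2.326 = 25.84 m.
Hydraulic radius R = A/P = 64.55/25.84 = 2.498 m.
From Manning's equation, V = (1/n) R^(2/3) S^(1/2) = (1/0.024) × 2.498^(2/3) × 0.0005099^(1/2) = 1.73 m/s.

V = 1.73 m/s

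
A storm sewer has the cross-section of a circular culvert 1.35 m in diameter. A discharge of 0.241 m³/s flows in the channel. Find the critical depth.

y_c = 0.251 m

At critical depth, Q² T / (g A³) = 1, i.e. A³/T = Q²/g = 0.241²/9.81 = 0.005921.
Trying y = 0.302 m: A³/T = 0.01215 — over.
Trying y = 0.185 m: A³/T = 0.001773 — short.
Trying y = 0.251 m: A³/T = 0.005888 — close enough.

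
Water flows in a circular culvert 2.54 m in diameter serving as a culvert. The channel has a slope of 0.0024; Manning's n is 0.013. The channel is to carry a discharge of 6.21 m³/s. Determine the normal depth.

y_n = 1.18 m

Manning's equation rearranged: A R^(2/3) = nQ / (1·√S) = 0.013 × 6.21 / (√0.0024) = 1.648.
Try y = 1.38 m: A R^(2/3) = 2.149 — too large.
Try y = 0.818 m: A R^(2/3) = 0.8403 — too small.
Try y = 1.18 m: A R^(2/3) = 1.649 — matches.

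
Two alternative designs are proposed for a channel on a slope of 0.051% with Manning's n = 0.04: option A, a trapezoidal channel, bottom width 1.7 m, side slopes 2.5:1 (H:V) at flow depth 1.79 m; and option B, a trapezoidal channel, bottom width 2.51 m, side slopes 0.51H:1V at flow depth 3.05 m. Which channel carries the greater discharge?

channel B

Channel A: With bottom width b = 1.7 m and side slope z = 2.5: A = (b + zy)y = (1.7 + 2.5×1.79)×1.79 = 11.05 m²; P = b + 2y√(1+z²) = 1.7 + 2×1.79×2.693 = 11.34 m. Hydraulic radius R = A/P = 11.05/11.34 = 0.9748 m. Q_A = (1/0.04)·11.05·0.9748^(2/3)·√0.00051 = 6.135 m³/s.
Channel B: With bottom width b = 2.51 m and side slope z = 0.51: A = (b + zy)y = (2.51 + 0.51×3.05)×3.05 = 12.4 m²; P = b + 2y√(1+z²) = 2.51 + 2×3.05×1.123 = 9.358 m. Hydraulic radius R = A/P = 12.4/9.358 = 1.325 m. Q_B = (1/0.04)·12.4·1.325^(2/3)·√0.00051 = 8.446 m³/s.
Q_A = 6.135 m³/s vs Q_B = 8.446 m³/s, so channel B carries more.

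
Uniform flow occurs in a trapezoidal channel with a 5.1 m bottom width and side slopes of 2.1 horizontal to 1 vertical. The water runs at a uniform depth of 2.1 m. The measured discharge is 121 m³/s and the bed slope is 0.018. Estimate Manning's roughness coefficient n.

With bottom width b = 5.1 m and side slope z = 2.1: A = (b + zy)y = (5.1 + 2.1×2.1)×2.1 = 19.97 m²; P = b + 2y√(1+z²) = 5.1 + 2×2.1×2.326 = 14.87 m.
Hydraulic radius R = A/P = 19.97/14.87 = 1.343 m.
Rearranging Manning's equation: n = (1/Q) A R^(2/3) S^(1/2) = (1/121) × 19.97 × 1.343^(2/3) × √0.018 = 0.027.

n = 0.027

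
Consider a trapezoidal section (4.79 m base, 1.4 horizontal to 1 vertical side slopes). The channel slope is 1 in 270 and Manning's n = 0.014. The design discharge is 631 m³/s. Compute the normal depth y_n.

y_n = 5.6 m

Manning's equation rearranged: A R^(2/3) = nQ / (1·√S) = 0.014 × 631 / (√0.003704) = 145.2.
Trying y = 6.91 m: A R^(2/3) = 230.3 — too large.
Trying y = 4.81 m: A R^(2/3) = 104.7 — too small.
Trying y = 5.6 m: A R^(2/3) = 145.1 — matches.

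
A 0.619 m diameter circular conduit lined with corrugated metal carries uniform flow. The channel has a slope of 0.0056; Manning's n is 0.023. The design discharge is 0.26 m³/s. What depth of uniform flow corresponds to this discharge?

Manning's equation rearranged: A R^(2/3) = nQ / (1·√S) = 0.023 × 0.26 / (√0.0056) = 0.07991.
At y = 0.544 m: A R^(2/3) = 0.09137 — over.
At y = 0.468 m: A R^(2/3) = 0.07983 — close enough.

y_n = 0.468 m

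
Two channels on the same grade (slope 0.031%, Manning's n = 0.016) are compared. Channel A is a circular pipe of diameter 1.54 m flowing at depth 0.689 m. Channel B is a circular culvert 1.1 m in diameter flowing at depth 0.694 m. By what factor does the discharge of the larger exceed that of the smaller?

Channel A: For a circular section of diameter D = 1.54 m at depth y = 0.689 m, the central angle is θ = 2 arccos(1 − 2y/D) = 2.931 rad. Then A = (D²/8)(θ − sin θ) = 0.8068 m² and P = Dθ/2 = 2.257 m. Hydraulic radius R = A/P = 0.8068/2.257 = 0.3575 m. Q_A = (1/0.016)·0.8068·0.3575^(2/3)·√0.00031 = 0.4472 m³/s.
Channel B: For a circular section of diameter D = 1.1 m at depth y = 0.694 m, the central angle is θ = 2 arccos(1 − 2y/D) = 3.671 rad. Then A = (D²/8)(θ − sin θ) = 0.6317 m² and P = Dθ/2 = 2.019 m. Hydraulic radius R = A/P = 0.6317/2.019 = 0.3129 m. Q_B = (1/0.016)·0.6317·0.3129^(2/3)·√0.00031 = 0.3204 m³/s.
The larger discharge is 0.4472 m³/s and the smaller is 0.3204 m³/s; the ratio is 1.4.

1.4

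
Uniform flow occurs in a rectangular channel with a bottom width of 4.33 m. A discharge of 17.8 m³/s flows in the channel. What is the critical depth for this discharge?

For a rectangular channel, critical depth y_c = (q²/g)^(1/3) where q = Q/b = 17.8/4.33 = 4.111 m²/s.
So y_c = (4.111²/9.81)^(1/3) = 1.2 m.

y_c = 1.2 m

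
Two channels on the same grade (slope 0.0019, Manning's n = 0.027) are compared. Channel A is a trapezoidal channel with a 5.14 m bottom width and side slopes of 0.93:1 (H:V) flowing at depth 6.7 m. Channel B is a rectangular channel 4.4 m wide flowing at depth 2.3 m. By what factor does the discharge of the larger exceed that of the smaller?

15.3

Channel A: With bottom width b = 5.14 m and side slope z = 0.93: A = (b + zy)y = (5.14 + 0.93×6.7)×6.7 = 76.19 m²; P = b + 2y√(1+z²) = 5.14 + 2×6.7×1.366 = 23.44 m. Hydraulic radius R = A/P = 76.19/23.44 = 3.25 m. Q_A = (1/0.027)·76.19·3.25^(2/3)·√0.0019 = 269.9 m³/s.
Channel B: Flow area A = b·y = 4.4 × 2.3 = 10.12 m². Wetted perimeter P = b + 2y = 4.4 + 2×2.3 = 9 m. Hydraulic radius R = A/P = 10.12/9 = 1.124 m. Q_B = (1/0.027)·10.12·1.124^(2/3)·√0.0019 = 17.67 m³/s.
The larger discharge is 269.9 m³/s and the smaller is 17.67 m³/s; the ratio is 15.3.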